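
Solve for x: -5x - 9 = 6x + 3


Starting with: -5x - 9 = 6x + 3
Move all x terms to left: (-5 - 6)x = 3 + 9
Simplify: -11x = 12
Divide both sides by -11: x = -12/11

x = -12/11


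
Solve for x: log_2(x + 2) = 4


Convert to exponential form: x + 2 = 2^4 = 16
x = 16 - 2 = 14
Check: log_2(14 + 2) = log_2(16) = log_2(16) = 4 ✓

x = 14


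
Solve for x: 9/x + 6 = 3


Subtract 6 from both sides: 9/x = -3
Multiply both sides by x: 9 = -3 * x
Divide by -3: x = -3

x = -3


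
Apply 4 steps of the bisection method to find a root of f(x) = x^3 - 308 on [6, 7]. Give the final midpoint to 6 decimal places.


f(x) = x^3 - 308
f(6) = -92 < 0
f(7) = 35 > 0

Step 1: midpoint = (6.000000 + 7.000000)/2 = 6.500000
  f(6.500000) = -33.375000
  f(mid) < 0, so root is in [6.500000, 7.000000]

Step 2: midpoint = (6.500000 + 7.000000)/2 = 6.750000
  f(6.750000) = -0.453125
  f(mid) < 0, so root is in [6.750000, 7.000000]

Step 3: midpoint = (6.750000 + 7.000000)/2 = 6.875000
  f(6.875000) = 16.951172
  f(mid) > 0, so root is in [6.750000, 6.875000]

Step 4: midpoint = (6.750000 + 6.875000)/2 = 6.812500
  f(6.812500) = 8.169189
  f(mid) > 0, so root is in [6.750000, 6.812500]

midpoint = 6.812500


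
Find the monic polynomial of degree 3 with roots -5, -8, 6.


A monic polynomial with roots -5, -8, 6 is:
p(x) = (x + 5)(x + 8)(x - 6)
After multiplying by (x + 5): x + 5
After multiplying by (x + 8): x^2 + 13x + 40
After multiplying by (x - 6): x^3 + 7x^2 - 38x - 240

x^3 + 7x^2 - 38x - 240


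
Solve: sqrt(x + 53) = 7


Square both sides: x + 53 = 7^2 = 49
x = 49 - 53 = -4
x = -4
Check: sqrt(1*(-4) + 53) = sqrt(49) = 7 ✓

x = -4


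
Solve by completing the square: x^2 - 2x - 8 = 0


Start: x^2 - 2x - 8 = 0
Move constant: x^2 - 2x = 8
Half of -2 is -1, squared is 1
Add 1 to both sides: x^2 - 2x + 1 = 9
(x - 1)^2 = 9
x - 1 = ±3
x = 1 + 3 = 4 or x = 1 - 3 = -2

x = -2, x = 4


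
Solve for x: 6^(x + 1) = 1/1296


Express both sides with the same base.
1/1296 = 6^(-4)
Since the bases match, equate exponents: x + 1 = -4
So x = -4 - (1) = -5

x = -5


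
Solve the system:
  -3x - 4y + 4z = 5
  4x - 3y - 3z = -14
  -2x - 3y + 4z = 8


Using Cramer's rule. Expand each determinant along the first row.
D  = (-3)*[(-3)*4 - (-3)*(-3)] - (-4)*[4*4 - (-3)*(-2)] + 4*[4*(-3) - (-3)*(-2)]
  = (-3)*(-21) - (-4)*(10) + 4*(-18) = 31
Dx = 5*[(-3)*4 - (-3)*(-3)] - (-4)*[(-14)*4 - (-3)*8] + 4*[(-14)*(-3) - (-3)*8]
  = 5*(-21) - (-4)*(-32) + 4*(66) = 31
Dy = (-3)*[(-14)*4 - (-3)*8] - 5*[4*4 - (-3)*(-2)] + 4*[4*8 - (-14)*(-2)]
  = (-3)*(-32) - 5*(10) + 4*(4) = 62
Dz = (-3)*[(-3)*8 - (-14)*(-3)] - (-4)*[4*8 - (-14)*(-2)] + 5*[4*(-3) - (-3)*(-2)]
  = (-3)*(-66) - (-4)*(4) + 5*(-18) = 124
x = Dx/D = 31/31 = 1, y = Dy/D = 62/31 = 2, z = Dz/D = 124/31 = 4
Check eq1: (-3)(1) + (-4)(2) + (4)(4) = 5 = 5 ✓
Check eq2: (4)(1) + (-3)(2) + (-3)(4) = -14 = -14 ✓
Check eq3: (-2)(1) + (-3)(2) + (4)(4) = 8 = 8 ✓

x = 1, y = 2, z = 4


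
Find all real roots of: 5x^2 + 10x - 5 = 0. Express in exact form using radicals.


Using the quadratic formula: x = (-b ± sqrt(b^2 - 4ac)) / (2a)
Here a = 5, b = 10, c = -5
Discriminant = b^2 - 4ac = 10^2 - 4(5)(-5) = 100 + 100 = 200
Since discriminant = 200 > 0, there are two real roots.
x = (-10 ± 10*sqrt(2)) / 10
Simplifying: x = -1 ± sqrt(2)
Numerically: x ≈ 0.4142 or x ≈ -2.4142

x = -1 + sqrt(2) or x = -1 - sqrt(2)


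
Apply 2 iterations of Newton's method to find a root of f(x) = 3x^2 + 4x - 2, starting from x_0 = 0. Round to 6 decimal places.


Newton's method: x_(n+1) = x_n - f(x_n)/f'(x_n)
f(x) = 3x^2 + 4x - 2
f'(x) = 6x + 4

Iteration 1:
  f(0.000000) = -2.000000
  f'(0.000000) = 4.000000
  x_1 = 0.000000 - (-2.000000)/(4.000000) = 0.500000

Iteration 2:
  f(0.500000) = 0.750000
  f'(0.500000) = 7.000000
  x_2 = 0.500000 - (0.750000)/(7.000000) = 0.392857

x_2 = 0.392857


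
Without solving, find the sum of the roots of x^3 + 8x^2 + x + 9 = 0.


By Vieta's formulas for x^3 + bx^2 + cx + d = 0:
  r1 + r2 + r3 = -b/a = -8
  r1*r2 + r1*r3 + r2*r3 = c/a = 1
  r1*r2*r3 = -d/a = -9


Sum = -8


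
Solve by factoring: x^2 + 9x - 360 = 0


We need two numbers that multiply to -360 and add to 9.
Those numbers are -15 and 24 (since (-15) * 24 = -360 and (-15) + 24 = 9).
So x^2 + 9x - 360 = (x - 15)(x + 24) = 0
Setting each factor to zero: x = 15 or x = -24

x = -24, x = 15


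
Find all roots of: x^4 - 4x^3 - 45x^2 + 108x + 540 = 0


Let p(x) = x^4 - 4x^3 - 45x^2 + 108x + 540. By the rational root theorem (leading coefficient 1), any rational root is an integer divisor of 540: try ±1, ±2, ... in turn.
Test x = 1: value = 600 ≠ 0.
Test x = -1: value = 392 ≠ 0.
Test x = 2: value = 560 ≠ 0.
Test x = -2: value = 192 ≠ 0.
Test x = 3: value = 432 ≠ 0.
Test x = -3: value = 0 ✓, so (x + 3) is a factor.
Synthetic division by (x + 3): bring down 1; 1(-3) - 4 = -7; (-7)(-3) - 45 = -24; (-24)(-3) + 108 = 180; 180(-3) + 540 = 0 → quotient x^3 - 7x^2 - 24x + 180, remainder 0.
Continue with the quotient x^3 - 7x^2 - 24x + 180 (candidates must divide 180; re-test x = -3 first in case it repeats).
Test x = -3: value = 162 ≠ 0.
Test x = 4: value = 36 ≠ 0.
Test x = -4: value = 100 ≠ 0.
Test x = 5: value = 10 ≠ 0.
Test x = -5: value = 0 ✓, so (x + 5) is a factor.
Synthetic division by (x + 5): bring down 1; 1(-5) - 7 = -12; (-12)(-5) - 24 = 36; 36(-5) + 180 = 0 → quotient x^2 - 12x + 36, remainder 0.
Solve the quadratic x^2 - 12x + 36 = 0: discriminant = (-12)^2 - 4(1)(36) = 144 - 144 = 0.
Discriminant = 0, so a double root: x = 12/2 = 6.
Collecting all roots found:

x = -5, x = -3, x = 6 (multiplicity 2)


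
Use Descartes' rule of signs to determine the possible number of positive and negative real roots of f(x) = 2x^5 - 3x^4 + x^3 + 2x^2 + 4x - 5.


Descartes' rule of signs:

For positive roots, count sign changes in f(x) = 2x^5 - 3x^4 + x^3 + 2x^2 + 4x - 5:
Signs of coefficients: +, -, +, +, +, -
Number of sign changes: 3
Possible positive real roots: 3, 1

For negative roots, examine f(-x) = -2x^5 - 3x^4 - x^3 + 2x^2 - 4x - 5:
Signs of coefficients: -, -, -, +, -, -
Number of sign changes: 2
Possible negative real roots: 2, 0

Positive roots: 3 or 1; Negative roots: 2 or 0


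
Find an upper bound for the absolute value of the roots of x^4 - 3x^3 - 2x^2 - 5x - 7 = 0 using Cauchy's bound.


Cauchy's bound: all roots r satisfy |r| <= 1 + max(|a_i/a_n|) for i = 0,...,n-1
where a_n is the leading coefficient.

Coefficients: [1, -3, -2, -5, -7]
Leading coefficient a_n = 1
Ratios |a_i/a_n|: 3, 2, 5, 7
Maximum ratio: 7
Cauchy's bound: |r| <= 1 + 7 = 8

Upper bound = 8


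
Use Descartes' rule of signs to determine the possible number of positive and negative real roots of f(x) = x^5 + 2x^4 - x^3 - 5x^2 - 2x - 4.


Descartes' rule of signs:

For positive roots, count sign changes in f(x) = x^5 + 2x^4 - x^3 - 5x^2 - 2x - 4:
Signs of coefficients: +, +, -, -, -, -
Number of sign changes: 1
Possible positive real roots: 1

For negative roots, examine f(-x) = -x^5 + 2x^4 + x^3 - 5x^2 + 2x - 4:
Signs of coefficients: -, +, +, -, +, -
Number of sign changes: 4
Possible negative real roots: 4, 2, 0

Positive roots: 1; Negative roots: 4 or 2 or 0


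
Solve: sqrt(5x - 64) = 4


Square both sides: 5x - 64 = 4^2 = 16
5x = 16 + 64 = 80
x = 16
Check: sqrt(5*16 - 64) = sqrt(16) = 4 ✓

x = 16


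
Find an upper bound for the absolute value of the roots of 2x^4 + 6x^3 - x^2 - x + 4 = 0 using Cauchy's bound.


Cauchy's bound: all roots r satisfy |r| <= 1 + max(|a_i/a_n|) for i = 0,...,n-1
where a_n is the leading coefficient.

Coefficients: [2, 6, -1, -1, 4]
Leading coefficient a_n = 2
Ratios |a_i/a_n|: 3, 1/2, 1/2, 2
Maximum ratio: 3
Cauchy's bound: |r| <= 1 + 3 = 4

Upper bound = 4


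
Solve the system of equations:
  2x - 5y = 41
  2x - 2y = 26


Using Cramer's rule:
Determinant D = (2)(-2) - (2)(-5) = -4 + 10 = 6
Dx = (41)(-2) - (26)(-5) = -82 + 130 = 48
Dy = (2)(26) - (2)(41) = 52 - 82 = -30
x = Dx/D = 48/6 = 8
y = Dy/D = -30/6 = -5

x = 8, y = -5


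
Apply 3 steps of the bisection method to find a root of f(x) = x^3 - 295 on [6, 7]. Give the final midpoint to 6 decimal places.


f(x) = x^3 - 295
f(6) = -79 < 0
f(7) = 48 > 0

Step 1: midpoint = (6.000000 + 7.000000)/2 = 6.500000
  f(6.500000) = -20.375000
  f(mid) < 0, so root is in [6.500000, 7.000000]

Step 2: midpoint = (6.500000 + 7.000000)/2 = 6.750000
  f(6.750000) = 12.546875
  f(mid) > 0, so root is in [6.500000, 6.750000]

Step 3: midpoint = (6.500000 + 6.750000)/2 = 6.625000
  f(6.625000) = -4.224609
  f(mid) < 0, so root is in [6.625000, 6.750000]

midpoint = 6.625000


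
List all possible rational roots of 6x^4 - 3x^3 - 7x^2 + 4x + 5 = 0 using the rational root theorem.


Rational root theorem: possible roots are ±p/q where:
  p divides the constant term (5): p ∈ {1, 5}
  q divides the leading coefficient (6): q ∈ {1, 2, 3, 6}

All possible rational roots: -5, -5/2, -5/3, -1, -5/6, -1/2, -1/3, -1/6, 1/6, 1/3, 1/2, 5/6, 1, 5/3, 5/2, 5

-5, -5/2, -5/3, -1, -5/6, -1/2, -1/3, -1/6, 1/6, 1/3, 1/2, 5/6, 1, 5/3, 5/2, 5


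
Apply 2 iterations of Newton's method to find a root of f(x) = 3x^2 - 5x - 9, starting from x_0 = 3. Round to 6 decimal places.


Newton's method: x_(n+1) = x_n - f(x_n)/f'(x_n)
f(x) = 3x^2 - 5x - 9
f'(x) = 6x - 5

Iteration 1:
  f(3.000000) = 3.000000
  f'(3.000000) = 13.000000
  x_1 = 3.000000 - (3.000000)/(13.000000) = 2.769231

Iteration 2:
  f(2.769231) = 0.159763
  f'(2.769231) = 11.615385
  x_2 = 2.769231 - (0.159763)/(11.615385) = 2.755476

x_2 = 2.755476


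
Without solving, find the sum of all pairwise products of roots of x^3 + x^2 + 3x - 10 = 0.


By Vieta's formulas for x^3 + bx^2 + cx + d = 0:
  r1 + r2 + r3 = -b/a = -1
  r1*r2 + r1*r3 + r2*r3 = c/a = 3
  r1*r2*r3 = -d/a = 10


Sum of pairwise products = 3


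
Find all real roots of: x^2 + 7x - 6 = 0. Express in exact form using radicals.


Using the quadratic formula: x = (-b ± sqrt(b^2 - 4ac)) / (2a)
Here a = 1, b = 7, c = -6
Discriminant = b^2 - 4ac = 7^2 - 4(1)(-6) = 49 + 24 = 73
Since discriminant = 73 > 0, there are two real roots.
x = (-7 ± sqrt(73)) / 2
Numerically: x ≈ 0.7720 or x ≈ -7.7720

x = (-7 + sqrt(73)) / 2 or x = (-7 - sqrt(73)) / 2


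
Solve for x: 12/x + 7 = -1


Subtract 7 from both sides: 12/x = -8
Multiply both sides by x: 12 = -8 * x
Divide by -8: x = -3/2

x = -3/2


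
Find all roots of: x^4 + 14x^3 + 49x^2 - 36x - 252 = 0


Let p(x) = x^4 + 14x^3 + 49x^2 - 36x - 252. By the rational root theorem (leading coefficient 1), any rational root is an integer divisor of 252: try ±1, ±2, ... in turn.
Test x = 1: value = -224 ≠ 0.
Test x = -1: value = -180 ≠ 0.
Test x = 2: value = 0 ✓, so (x - 2) is a factor.
Synthetic division by (x - 2): bring down 1; 1(2) + 14 = 16; 16(2) + 49 = 81; 81(2) - 36 = 126; 126(2) - 252 = 0 → quotient x^3 + 16x^2 + 81x + 126, remainder 0.
Continue with the quotient x^3 + 16x^2 + 81x + 126 (candidates must divide 126; re-test x = 2 first in case it repeats).
Test x = 2: value = 360 ≠ 0.
Test x = -2: value = 20 ≠ 0.
Test x = 3: value = 540 ≠ 0.
Test x = -3: value = 0 ✓, so (x + 3) is a factor.
Synthetic division by (x + 3): bring down 1; 1(-3) + 16 = 13; 13(-3) + 81 = 42; 42(-3) + 126 = 0 → quotient x^2 + 13x + 42, remainder 0.
Solve the quadratic x^2 + 13x + 42 = 0: discriminant = 13^2 - 4(1)(42) = 169 - 168 = 1.
sqrt(1) = 1, so x = (-13 ± 1)/2: x = -6 or x = -7.
Collecting all roots found:

x = -7, x = -6, x = -3, x = 2


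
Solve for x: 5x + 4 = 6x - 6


Starting with: 5x + 4 = 6x - 6
Move all x terms to left: (5 - 6)x = -6 - 4
Simplify: -x = -10
Divide both sides by -1: x = 10

x = 10


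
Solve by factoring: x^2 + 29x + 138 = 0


We need two numbers that multiply to 138 and add to 29.
Those numbers are 6 and 23 (since 6 * 23 = 138 and 6 + 23 = 29).
So x^2 + 29x + 138 = (x + 6)(x + 23) = 0
Setting each factor to zero: x = -6 or x = -23

x = -23, x = -6


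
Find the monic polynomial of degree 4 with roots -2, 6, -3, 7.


A monic polynomial with roots -2, 6, -3, 7 is:
p(x) = (x + 2)(x - 6)(x + 3)(x - 7)
After multiplying by (x + 2): x + 2
After multiplying by (x - 6): x^2 - 4x - 12
After multiplying by (x + 3): x^3 - x^2 - 24x - 36
After multiplying by (x - 7): x^4 - 8x^3 - 17x^2 + 132x + 252

x^4 - 8x^3 - 17x^2 + 132x + 252


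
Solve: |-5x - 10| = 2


An absolute value equation |expr| = 2 gives two cases:
Case 1: -5x - 10 = 2
  -5x = 12, so x = -12/5
Case 2: -5x - 10 = -2
  -5x = 8, so x = -8/5

x = -12/5, x = -8/5


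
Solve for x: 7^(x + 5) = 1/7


Express both sides with the same base.
1/7 = 7^(-1)
Since the bases match, equate exponents: x + 5 = -1
So x = -1 - (5) = -6

x = -6


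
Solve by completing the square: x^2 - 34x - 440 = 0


Start: x^2 - 34x - 440 = 0
Move constant: x^2 - 34x = 440
Half of -34 is -17, squared is 289
Add 289 to both sides: x^2 - 34x + 289 = 729
(x - 17)^2 = 729
x - 17 = ±27
x = 17 + 27 = 44 or x = 17 - 27 = -10

x = -10, x = 44


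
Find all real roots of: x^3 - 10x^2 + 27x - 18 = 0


Let p(x) = x^3 - 10x^2 + 27x - 18. By the rational root theorem (leading coefficient 1), any rational root is an integer divisor of 18: try ±1, ±2, ... in turn.
Test x = 1: value = 0 ✓, so (x - 1) is a factor.
Synthetic division by (x - 1): bring down 1; 1(1) - 10 = -9; (-9)(1) + 27 = 18; 18(1) - 18 = 0 → quotient x^2 - 9x + 18, remainder 0.
Solve the quadratic x^2 - 9x + 18 = 0: discriminant = (-9)^2 - 4(1)(18) = 81 - 72 = 9.
sqrt(9) = 3, so x = (9 ± 3)/2: x = 6 or x = 3.

x = 1, x = 3, x = 6


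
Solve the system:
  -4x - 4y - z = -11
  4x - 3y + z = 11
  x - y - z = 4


Using Cramer's rule. Expand each determinant along the first row.
D  = (-4)*[(-3)*(-1) - 1*(-1)] - (-4)*[4*(-1) - 1*1] + (-1)*[4*(-1) - (-3)*1]
  = (-4)*(4) - (-4)*(-5) + (-1)*(-1) = -35
Dx = (-11)*[(-3)*(-1) - 1*(-1)] - (-4)*[11*(-1) - 1*4] + (-1)*[11*(-1) - (-3)*4]
  = (-11)*(4) - (-4)*(-15) + (-1)*(1) = -105
Dy = (-4)*[11*(-1) - 1*4] - (-11)*[4*(-1) - 1*1] + (-1)*[4*4 - 11*1]
  = (-4)*(-15) - (-11)*(-5) + (-1)*(5) = 0
Dz = (-4)*[(-3)*4 - 11*(-1)] - (-4)*[4*4 - 11*1] + (-11)*[4*(-1) - (-3)*1]
  = (-4)*(-1) - (-4)*(5) + (-11)*(-1) = 35
x = Dx/D = -105/-35 = 3, y = Dy/D = 0/-35 = 0, z = Dz/D = 35/-35 = -1
Check eq1: (-4)(3) + (-4)(0) + (-1)(-1) = -11 = -11 ✓
Check eq2: (4)(3) + (-3)(0) + (1)(-1) = 11 = 11 ✓
Check eq3: (1)(3) + (-1)(0) + (-1)(-1) = 4 = 4 ✓

x = 3, y = 0, z = -1


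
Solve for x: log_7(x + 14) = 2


Convert to exponential form: x + 14 = 7^2 = 49
x = 49 - 14 = 35
Check: log_7(35 + 14) = log_7(49) = log_7(49) = 2 ✓

x = 35


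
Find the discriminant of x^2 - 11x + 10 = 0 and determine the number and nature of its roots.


For ax^2 + bx + c = 0, discriminant D = b^2 - 4ac
Here a = 1, b = -11, c = 10
D = (-11)^2 - 4(1)(10) = 121 - 40 = 81

D = 81 > 0 and is a perfect square (sqrt = 9)
The equation has 2 distinct real rational roots.

Discriminant = 81, 2 distinct real rational roots


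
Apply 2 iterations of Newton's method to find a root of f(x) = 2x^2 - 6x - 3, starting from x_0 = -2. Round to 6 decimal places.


Newton's method: x_(n+1) = x_n - f(x_n)/f'(x_n)
f(x) = 2x^2 - 6x - 3
f'(x) = 4x - 6

Iteration 1:
  f(-2.000000) = 17.000000
  f'(-2.000000) = -14.000000
  x_1 = -2.000000 - (17.000000)/(-14.000000) = -0.785714

Iteration 2:
  f(-0.785714) = 2.948980
  f'(-0.785714) = -9.142857
  x_2 = -0.785714 - (2.948980)/(-9.142857) = -0.463170

x_2 = -0.463170


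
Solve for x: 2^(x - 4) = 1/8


Express both sides with the same base.
1/8 = 2^(-3)
Since the bases match, equate exponents: x - 4 = -3
So x = -3 - (-4) = 1

x = 1


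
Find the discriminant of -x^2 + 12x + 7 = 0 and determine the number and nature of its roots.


For ax^2 + bx + c = 0, discriminant D = b^2 - 4ac
Here a = -1, b = 12, c = 7
D = (12)^2 - 4(-1)(7) = 144 + 28 = 172

D = 172 > 0 but not a perfect square
The equation has 2 distinct real irrational roots.

Discriminant = 172, 2 distinct real irrational roots


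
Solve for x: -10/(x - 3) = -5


Multiply both sides by (x - 3): -10 = -5(x - 3)
Distribute: -10 = -5x + 15
-5x = -10 - 15 = -25
x = 5

x = 5


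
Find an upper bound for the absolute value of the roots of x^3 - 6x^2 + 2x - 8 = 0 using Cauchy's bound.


Cauchy's bound: all roots r satisfy |r| <= 1 + max(|a_i/a_n|) for i = 0,...,n-1
where a_n is the leading coefficient.

Coefficients: [1, -6, 2, -8]
Leading coefficient a_n = 1
Ratios |a_i/a_n|: 6, 2, 8
Maximum ratio: 8
Cauchy's bound: |r| <= 1 + 8 = 9

Upper bound = 9


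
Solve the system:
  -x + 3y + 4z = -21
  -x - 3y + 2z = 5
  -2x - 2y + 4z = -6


Using Cramer's rule. Expand each determinant along the first row.
D  = (-1)*[(-3)*4 - 2*(-2)] - 3*[(-1)*4 - 2*(-2)] + 4*[(-1)*(-2) - (-3)*(-2)]
  = (-1)*(-8) - 3*(0) + 4*(-4) = -8
Dx = (-21)*[(-3)*4 - 2*(-2)] - 3*[5*4 - 2*(-6)] + 4*[5*(-2) - (-3)*(-6)]
  = (-21)*(-8) - 3*(32) + 4*(-28) = -40
Dy = (-1)*[5*4 - 2*(-6)] - (-21)*[(-1)*4 - 2*(-2)] + 4*[(-1)*(-6) - 5*(-2)]
  = (-1)*(32) - (-21)*(0) + 4*(16) = 32
Dz = (-1)*[(-3)*(-6) - 5*(-2)] - 3*[(-1)*(-6) - 5*(-2)] + (-21)*[(-1)*(-2) - (-3)*(-2)]
  = (-1)*(28) - 3*(16) + (-21)*(-4) = 8
x = Dx/D = -40/-8 = 5, y = Dy/D = 32/-8 = -4, z = Dz/D = 8/-8 = -1
Check eq1: (-1)(5) + (3)(-4) + (4)(-1) = -21 = -21 ✓
Check eq2: (-1)(5) + (-3)(-4) + (2)(-1) = 5 = 5 ✓
Check eq3: (-2)(5) + (-2)(-4) + (4)(-1) = -6 = -6 ✓

x = 5, y = -4, z = -1


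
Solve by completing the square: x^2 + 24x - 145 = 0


Start: x^2 + 24x - 145 = 0
Move constant: x^2 + 24x = 145
Half of 24 is 12, squared is 144
Add 144 to both sides: x^2 + 24x + 144 = 289
(x + 12)^2 = 289
x + 12 = ±17
x = -12 + 17 = 5 or x = -12 - 17 = -29

x = -29, x = 5


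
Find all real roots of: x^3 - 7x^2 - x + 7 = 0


Let p(x) = x^3 - 7x^2 - x + 7. By the rational root theorem (leading coefficient 1), any rational root is an integer divisor of 7: try ±1, ±2, ... in turn.
Test x = 1: value = 0 ✓, so (x - 1) is a factor.
Synthetic division by (x - 1): bring down 1; 1(1) - 7 = -6; (-6)(1) - 1 = -7; (-7)(1) + 7 = 0 → quotient x^2 - 6x - 7, remainder 0.
Solve the quadratic x^2 - 6x - 7 = 0: discriminant = (-6)^2 - 4(1)(-7) = 36 + 28 = 64.
sqrt(64) = 8, so x = (6 ± 8)/2: x = 7 or x = -1.

x = -1, x = 1, x = 7


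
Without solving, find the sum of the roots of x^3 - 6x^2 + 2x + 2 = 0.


By Vieta's formulas for x^3 + bx^2 + cx + d = 0:
  r1 + r2 + r3 = -b/a = 6
  r1*r2 + r1*r3 + r2*r3 = c/a = 2
  r1*r2*r3 = -d/a = -2


Sum = 6


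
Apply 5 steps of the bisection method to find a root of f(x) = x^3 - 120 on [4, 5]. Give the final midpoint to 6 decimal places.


f(x) = x^3 - 120
f(4) = -56 < 0
f(5) = 5 > 0

Step 1: midpoint = (4.000000 + 5.000000)/2 = 4.500000
  f(4.500000) = -28.875000
  f(mid) < 0, so root is in [4.500000, 5.000000]

Step 2: midpoint = (4.500000 + 5.000000)/2 = 4.750000
  f(4.750000) = -12.828125
  f(mid) < 0, so root is in [4.750000, 5.000000]

Step 3: midpoint = (4.750000 + 5.000000)/2 = 4.875000
  f(4.875000) = -4.142578
  f(mid) < 0, so root is in [4.875000, 5.000000]

Step 4: midpoint = (4.875000 + 5.000000)/2 = 4.937500
  f(4.937500) = 0.370850
  f(mid) > 0, so root is in [4.875000, 4.937500]

Step 5: midpoint = (4.875000 + 4.937500)/2 = 4.906250
  f(4.906250) = -1.900238
  f(mid) < 0, so root is in [4.906250, 4.937500]

midpoint = 4.906250


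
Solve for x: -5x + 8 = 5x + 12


Starting with: -5x + 8 = 5x + 12
Move all x terms to left: (-5 - 5)x = 12 - 8
Simplify: -10x = 4
Divide both sides by -10: x = -2/5

x = -2/5


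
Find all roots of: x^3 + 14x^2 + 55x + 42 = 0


Let p(x) = x^3 + 14x^2 + 55x + 42. By the rational root theorem (leading coefficient 1), any rational root is an integer divisor of 42: try ±1, ±2, ... in turn.
Test x = 1: value = 112 ≠ 0.
Test x = -1: value = 0 ✓, so (x + 1) is a factor.
Synthetic division by (x + 1): bring down 1; 1(-1) + 14 = 13; 13(-1) + 55 = 42; 42(-1) + 42 = 0 → quotient x^2 + 13x + 42, remainder 0.
Solve the quadratic x^2 + 13x + 42 = 0: discriminant = 13^2 - 4(1)(42) = 169 - 168 = 1.
sqrt(1) = 1, so x = (-13 ± 1)/2: x = -6 or x = -7.
Collecting all roots found:

x = -7, x = -6, x = -1


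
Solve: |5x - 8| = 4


An absolute value equation |expr| = 4 gives two cases:
Case 1: 5x - 8 = 4
  5x = 12, so x = 12/5
Case 2: 5x - 8 = -4
  5x = 4, so x = 4/5

x = 4/5, x = 12/5


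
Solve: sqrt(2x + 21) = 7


Square both sides: 2x + 21 = 7^2 = 49
2x = 49 - 21 = 28
x = 14
Check: sqrt(2*14 + 21) = sqrt(49) = 7 ✓

x = 14


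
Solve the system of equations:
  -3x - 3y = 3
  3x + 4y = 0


Using Cramer's rule:
Determinant D = (-3)(4) - (3)(-3) = -12 + 9 = -3
Dx = (3)(4) - (0)(-3) = 12 - 0 = 12
Dy = (-3)(0) - (3)(3) = 0 - 9 = -9
x = Dx/D = 12/-3 = -4
y = Dy/D = -9/-3 = 3

x = -4, y = 3


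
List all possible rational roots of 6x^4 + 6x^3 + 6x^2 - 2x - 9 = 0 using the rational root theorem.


Rational root theorem: possible roots are ±p/q where:
  p divides the constant term (-9): p ∈ {1, 3, 9}
  q divides the leading coefficient (6): q ∈ {1, 2, 3, 6}

All possible rational roots: -9, -9/2, -3, -3/2, -1, -1/2, -1/3, -1/6, 1/6, 1/3, 1/2, 1, 3/2, 3, 9/2, 9

-9, -9/2, -3, -3/2, -1, -1/2, -1/3, -1/6, 1/6, 1/3, 1/2, 1, 3/2, 3, 9/2, 9


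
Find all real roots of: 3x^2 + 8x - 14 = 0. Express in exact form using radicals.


Using the quadratic formula: x = (-b ± sqrt(b^2 - 4ac)) / (2a)
Here a = 3, b = 8, c = -14
Discriminant = b^2 - 4ac = 8^2 - 4(3)(-14) = 64 + 168 = 232
Since discriminant = 232 > 0, there are two real roots.
x = (-8 ± 2*sqrt(58)) / 6
Simplifying: x = (-4 ± sqrt(58)) / 3
Numerically: x ≈ 1.2053 or x ≈ -3.8719

x = (-4 + sqrt(58)) / 3 or x = (-4 - sqrt(58)) / 3


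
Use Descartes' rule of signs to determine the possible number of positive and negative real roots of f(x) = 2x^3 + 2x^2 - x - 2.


Descartes' rule of signs:

For positive roots, count sign changes in f(x) = 2x^3 + 2x^2 - x - 2:
Signs of coefficients: +, +, -, -
Number of sign changes: 1
Possible positive real roots: 1

For negative roots, examine f(-x) = -2x^3 + 2x^2 + x - 2:
Signs of coefficients: -, +, +, -
Number of sign changes: 2
Possible negative real roots: 2, 0

Positive roots: 1; Negative roots: 2 or 0


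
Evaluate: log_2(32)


We need the exponent such that 2^? = 32
2^5 = 32
Therefore log_2(32) = 5

5


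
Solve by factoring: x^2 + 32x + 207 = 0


We need two numbers that multiply to 207 and add to 32.
Those numbers are 9 and 23 (since 9 * 23 = 207 and 9 + 23 = 32).
So x^2 + 32x + 207 = (x + 9)(x + 23) = 0
Setting each factor to zero: x = -9 or x = -23

x = -23, x = -9


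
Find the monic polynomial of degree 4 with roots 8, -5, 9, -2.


A monic polynomial with roots 8, -5, 9, -2 is:
p(x) = (x - 8)(x + 5)(x - 9)(x + 2)
After multiplying by (x - 8): x - 8
After multiplying by (x + 5): x^2 - 3x - 40
After multiplying by (x - 9): x^3 - 12x^2 - 13x + 360
After multiplying by (x + 2): x^4 - 10x^3 - 37x^2 + 334x + 720

x^4 - 10x^3 - 37x^2 + 334x + 720


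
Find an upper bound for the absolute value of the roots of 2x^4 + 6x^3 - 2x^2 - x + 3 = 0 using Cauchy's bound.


Cauchy's bound: all roots r satisfy |r| <= 1 + max(|a_i/a_n|) for i = 0,...,n-1
where a_n is the leading coefficient.

Coefficients: [2, 6, -2, -1, 3]
Leading coefficient a_n = 2
Ratios |a_i/a_n|: 3, 1, 1/2, 3/2
Maximum ratio: 3
Cauchy's bound: |r| <= 1 + 3 = 4

Upper bound = 4


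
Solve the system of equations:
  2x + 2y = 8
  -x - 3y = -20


Using Cramer's rule:
Determinant D = (2)(-3) - (-1)(2) = -6 + 2 = -4
Dx = (8)(-3) - (-20)(2) = -24 + 40 = 16
Dy = (2)(-20) - (-1)(8) = -40 + 8 = -32
x = Dx/D = 16/-4 = -4
y = Dy/D = -32/-4 = 8

x = -4, y = 8


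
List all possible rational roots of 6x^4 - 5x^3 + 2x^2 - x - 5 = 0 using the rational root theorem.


Rational root theorem: possible roots are ±p/q where:
  p divides the constant term (-5): p ∈ {1, 5}
  q divides the leading coefficient (6): q ∈ {1, 2, 3, 6}

All possible rational roots: -5, -5/2, -5/3, -1, -5/6, -1/2, -1/3, -1/6, 1/6, 1/3, 1/2, 5/6, 1, 5/3, 5/2, 5

-5, -5/2, -5/3, -1, -5/6, -1/2, -1/3, -1/6, 1/6, 1/3, 1/2, 5/6, 1, 5/3, 5/2, 5


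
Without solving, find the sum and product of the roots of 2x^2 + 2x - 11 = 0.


By Vieta's formulas for ax^2 + bx + c = 0:
  Sum of roots = -b/a
  Product of roots = c/a

Here a = 2, b = 2, c = -11
Sum = -(2)/2 = -1
Product = -11/2 = -11/2

Sum = -1, Product = -11/2


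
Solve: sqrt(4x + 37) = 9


Square both sides: 4x + 37 = 9^2 = 81
4x = 81 - 37 = 44
x = 11
Check: sqrt(4*11 + 37) = sqrt(81) = 9 ✓

x = 11


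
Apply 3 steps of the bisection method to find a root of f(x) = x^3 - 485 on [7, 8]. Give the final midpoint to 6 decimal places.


f(x) = x^3 - 485
f(7) = -142 < 0
f(8) = 27 > 0

Step 1: midpoint = (7.000000 + 8.000000)/2 = 7.500000
  f(7.500000) = -63.125000
  f(mid) < 0, so root is in [7.500000, 8.000000]

Step 2: midpoint = (7.500000 + 8.000000)/2 = 7.750000
  f(7.750000) = -19.515625
  f(mid) < 0, so root is in [7.750000, 8.000000]

Step 3: midpoint = (7.750000 + 8.000000)/2 = 7.875000
  f(7.875000) = 3.373047
  f(mid) > 0, so root is in [7.750000, 7.875000]

midpoint = 7.875000


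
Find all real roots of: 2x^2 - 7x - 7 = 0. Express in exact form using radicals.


Using the quadratic formula: x = (-b ± sqrt(b^2 - 4ac)) / (2a)
Here a = 2, b = -7, c = -7
Discriminant = b^2 - 4ac = (-7)^2 - 4(2)(-7) = 49 + 56 = 105
Since discriminant = 105 > 0, there are two real roots.
x = (7 ± sqrt(105)) / 4
Numerically: x ≈ 4.3117 or x ≈ -0.8117

x = (7 + sqrt(105)) / 4 or x = (7 - sqrt(105)) / 4


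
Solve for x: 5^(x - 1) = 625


Express both sides with the same base.
625 = 5^4
Since the bases match, equate exponents: x - 1 = 4
So x = 4 - (-1) = 5

x = 5


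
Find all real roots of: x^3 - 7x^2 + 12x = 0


The constant term is 0, so x = 0 is a root. Factor out x:
  x(x^2 - 7x + 12) = 0
Solve the quadratic x^2 - 7x + 12 = 0: discriminant = (-7)^2 - 4(1)(12) = 49 - 48 = 1.
sqrt(1) = 1, so x = (7 ± 1)/2: x = 4 or x = 3.

x = 0, x = 3, x = 4


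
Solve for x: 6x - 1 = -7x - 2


Starting with: 6x - 1 = -7x - 2
Move all x terms to left: (6 + 7)x = -2 + 1
Simplify: 13x = -1
Divide both sides by 13: x = -1/13

x = -1/13


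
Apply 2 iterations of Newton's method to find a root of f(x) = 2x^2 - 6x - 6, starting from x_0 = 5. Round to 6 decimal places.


Newton's method: x_(n+1) = x_n - f(x_n)/f'(x_n)
f(x) = 2x^2 - 6x - 6
f'(x) = 4x - 6

Iteration 1:
  f(5.000000) = 14.000000
  f'(5.000000) = 14.000000
  x_1 = 5.000000 - (14.000000)/(14.000000) = 4.000000

Iteration 2:
  f(4.000000) = 2.000000
  f'(4.000000) = 10.000000
  x_2 = 4.000000 - (2.000000)/(10.000000) = 3.800000

x_2 = 3.800000


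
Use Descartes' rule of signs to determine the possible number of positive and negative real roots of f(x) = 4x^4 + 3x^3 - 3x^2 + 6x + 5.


Descartes' rule of signs:

For positive roots, count sign changes in f(x) = 4x^4 + 3x^3 - 3x^2 + 6x + 5:
Signs of coefficients: +, +, -, +, +
Number of sign changes: 2
Possible positive real roots: 2, 0

For negative roots, examine f(-x) = 4x^4 - 3x^3 - 3x^2 - 6x + 5:
Signs of coefficients: +, -, -, -, +
Number of sign changes: 2
Possible negative real roots: 2, 0

Positive roots: 2 or 0; Negative roots: 2 or 0


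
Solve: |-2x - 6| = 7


An absolute value equation |expr| = 7 gives two cases:
Case 1: -2x - 6 = 7
  -2x = 13, so x = -13/2
Case 2: -2x - 6 = -7
  -2x = -1, so x = 1/2

x = -13/2, x = 1/2


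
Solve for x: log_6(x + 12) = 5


Convert to exponential form: x + 12 = 6^5 = 7776
x = 7776 - 12 = 7764
Check: log_6(7764 + 12) = log_6(7776) = log_6(7776) = 5 ✓

x = 7764


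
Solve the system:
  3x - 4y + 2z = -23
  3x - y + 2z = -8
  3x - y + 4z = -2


Using Cramer's rule. Expand each determinant along the first row.
D  = 3*[(-1)*4 - 2*(-1)] - (-4)*[3*4 - 2*3] + 2*[3*(-1) - (-1)*3]
  = 3*(-2) - (-4)*(6) + 2*(0) = 18
Dx = (-23)*[(-1)*4 - 2*(-1)] - (-4)*[(-8)*4 - 2*(-2)] + 2*[(-8)*(-1) - (-1)*(-2)]
  = (-23)*(-2) - (-4)*(-28) + 2*(6) = -54
Dy = 3*[(-8)*4 - 2*(-2)] - (-23)*[3*4 - 2*3] + 2*[3*(-2) - (-8)*3]
  = 3*(-28) - (-23)*(6) + 2*(18) = 90
Dz = 3*[(-1)*(-2) - (-8)*(-1)] - (-4)*[3*(-2) - (-8)*3] + (-23)*[3*(-1) - (-1)*3]
  = 3*(-6) - (-4)*(18) + (-23)*(0) = 54
x = Dx/D = -54/18 = -3, y = Dy/D = 90/18 = 5, z = Dz/D = 54/18 = 3
Check eq1: (3)(-3) + (-4)(5) + (2)(3) = -23 = -23 ✓
Check eq2: (3)(-3) + (-1)(5) + (2)(3) = -8 = -8 ✓
Check eq3: (3)(-3) + (-1)(5) + (4)(3) = -2 = -2 ✓

x = -3, y = 5, z = 3


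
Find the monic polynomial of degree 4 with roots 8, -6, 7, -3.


A monic polynomial with roots 8, -6, 7, -3 is:
p(x) = (x - 8)(x + 6)(x - 7)(x + 3)
After multiplying by (x - 8): x - 8
After multiplying by (x + 6): x^2 - 2x - 48
After multiplying by (x - 7): x^3 - 9x^2 - 34x + 336
After multiplying by (x + 3): x^4 - 6x^3 - 61x^2 + 234x + 1008

x^4 - 6x^3 - 61x^2 + 234x + 1008


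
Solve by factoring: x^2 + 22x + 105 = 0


We need two numbers that multiply to 105 and add to 22.
Those numbers are 7 and 15 (since 7 * 15 = 105 and 7 + 15 = 22).
So x^2 + 22x + 105 = (x + 7)(x + 15) = 0
Setting each factor to zero: x = -7 or x = -15

x = -15, x = -7


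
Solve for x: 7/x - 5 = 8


Subtract -5 from both sides: 7/x = 13
Multiply both sides by x: 7 = 13 * x
Divide by 13: x = 7/13

x = 7/13


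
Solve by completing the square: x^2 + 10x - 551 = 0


Start: x^2 + 10x - 551 = 0
Move constant: x^2 + 10x = 551
Half of 10 is 5, squared is 25
Add 25 to both sides: x^2 + 10x + 25 = 576
(x + 5)^2 = 576
x + 5 = ±24
x = -5 + 24 = 19 or x = -5 - 24 = -29

x = -29, x = 19


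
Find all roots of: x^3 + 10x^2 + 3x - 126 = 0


Let p(x) = x^3 + 10x^2 + 3x - 126. By the rational root theorem (leading coefficient 1), any rational root is an integer divisor of 126: try ±1, ±2, ... in turn.
Test x = 1: value = -112 ≠ 0.
Test x = -1: value = -120 ≠ 0.
Test x = 2: value = -72 ≠ 0.
Test x = -2: value = -100 ≠ 0.
Test x = 3: value = 0 ✓, so (x - 3) is a factor.
Synthetic division by (x - 3): bring down 1; 1(3) + 10 = 13; 13(3) + 3 = 42; 42(3) - 126 = 0 → quotient x^2 + 13x + 42, remainder 0.
Solve the quadratic x^2 + 13x + 42 = 0: discriminant = 13^2 - 4(1)(42) = 169 - 168 = 1.
sqrt(1) = 1, so x = (-13 ± 1)/2: x = -6 or x = -7.
Collecting all roots found:

x = -7, x = -6, x = 3


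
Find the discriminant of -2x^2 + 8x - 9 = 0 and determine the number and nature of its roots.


For ax^2 + bx + c = 0, discriminant D = b^2 - 4ac
Here a = -2, b = 8, c = -9
D = (8)^2 - 4(-2)(-9) = 64 - 72 = -8

D = -8 < 0
The equation has no real roots (2 complex conjugate roots).

Discriminant = -8, no real roots (2 complex conjugate roots)


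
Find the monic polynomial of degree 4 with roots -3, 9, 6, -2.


A monic polynomial with roots -3, 9, 6, -2 is:
p(x) = (x + 3)(x - 9)(x - 6)(x + 2)
After multiplying by (x + 3): x + 3
After multiplying by (x - 9): x^2 - 6x - 27
After multiplying by (x - 6): x^3 - 12x^2 + 9x + 162
After multiplying by (x + 2): x^4 - 10x^3 - 15x^2 + 180x + 324

x^4 - 10x^3 - 15x^2 + 180x + 324


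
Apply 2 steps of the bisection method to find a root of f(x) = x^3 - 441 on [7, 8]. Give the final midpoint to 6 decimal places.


f(x) = x^3 - 441
f(7) = -98 < 0
f(8) = 71 > 0

Step 1: midpoint = (7.000000 + 8.000000)/2 = 7.500000
  f(7.500000) = -19.125000
  f(mid) < 0, so root is in [7.500000, 8.000000]

Step 2: midpoint = (7.500000 + 8.000000)/2 = 7.750000
  f(7.750000) = 24.484375
  f(mid) > 0, so root is in [7.500000, 7.750000]

midpoint = 7.750000


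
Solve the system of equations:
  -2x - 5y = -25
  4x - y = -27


Using Cramer's rule:
Determinant D = (-2)(-1) - (4)(-5) = 2 + 20 = 22
Dx = (-25)(-1) - (-27)(-5) = 25 - 135 = -110
Dy = (-2)(-27) - (4)(-25) = 54 + 100 = 154
x = Dx/D = -110/22 = -5
y = Dy/D = 154/22 = 7

x = -5, y = 7


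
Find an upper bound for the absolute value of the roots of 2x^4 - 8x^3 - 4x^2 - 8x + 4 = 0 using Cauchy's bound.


Cauchy's bound: all roots r satisfy |r| <= 1 + max(|a_i/a_n|) for i = 0,...,n-1
where a_n is the leading coefficient.

Coefficients: [2, -8, -4, -8, 4]
Leading coefficient a_n = 2
Ratios |a_i/a_n|: 4, 2, 4, 2
Maximum ratio: 4
Cauchy's bound: |r| <= 1 + 4 = 5

Upper bound = 5


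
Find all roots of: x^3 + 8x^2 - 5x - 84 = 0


Let p(x) = x^3 + 8x^2 - 5x - 84. By the rational root theorem (leading coefficient 1), any rational root is an integer divisor of 84: try ±1, ±2, ... in turn.
Test x = 1: value = -80 ≠ 0.
Test x = -1: value = -72 ≠ 0.
Test x = 2: value = -54 ≠ 0.
Test x = -2: value = -50 ≠ 0.
Test x = 3: value = 0 ✓, so (x - 3) is a factor.
Synthetic division by (x - 3): bring down 1; 1(3) + 8 = 11; 11(3) - 5 = 28; 28(3) - 84 = 0 → quotient x^2 + 11x + 28, remainder 0.
Solve the quadratic x^2 + 11x + 28 = 0: discriminant = 11^2 - 4(1)(28) = 121 - 112 = 9.
sqrt(9) = 3, so x = (-11 ± 3)/2: x = -4 or x = -7.
Collecting all roots found:

x = -7, x = -4, x = 3


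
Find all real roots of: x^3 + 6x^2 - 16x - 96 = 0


Let p(x) = x^3 + 6x^2 - 16x - 96. By the rational root theorem (leading coefficient 1), any rational root is an integer divisor of 96: try ±1, ±2, ... in turn.
Test x = 1: value = -105 ≠ 0.
Test x = -1: value = -75 ≠ 0.
Test x = 2: value = -96 ≠ 0.
Test x = -2: value = -48 ≠ 0.
Test x = 3: value = -63 ≠ 0.
Test x = -3: value = -21 ≠ 0.
Test x = 4: value = 0 ✓, so (x - 4) is a factor.
Synthetic division by (x - 4): bring down 1; 1(4) + 6 = 10; 10(4) - 16 = 24; 24(4) - 96 = 0 → quotient x^2 + 10x + 24, remainder 0.
Solve the quadratic x^2 + 10x + 24 = 0: discriminant = 10^2 - 4(1)(24) = 100 - 96 = 4.
sqrt(4) = 2, so x = (-10 ± 2)/2: x = -4 or x = -6.

x = -6, x = -4, x = 4


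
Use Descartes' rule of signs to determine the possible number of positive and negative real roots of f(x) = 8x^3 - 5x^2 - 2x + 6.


Descartes' rule of signs:

For positive roots, count sign changes in f(x) = 8x^3 - 5x^2 - 2x + 6:
Signs of coefficients: +, -, -, +
Number of sign changes: 2
Possible positive real roots: 2, 0

For negative roots, examine f(-x) = -8x^3 - 5x^2 + 2x + 6:
Signs of coefficients: -, -, +, +
Number of sign changes: 1
Possible negative real roots: 1

Positive roots: 2 or 0; Negative roots: 1


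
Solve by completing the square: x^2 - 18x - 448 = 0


Start: x^2 - 18x - 448 = 0
Move constant: x^2 - 18x = 448
Half of -18 is -9, squared is 81
Add 81 to both sides: x^2 - 18x + 81 = 529
(x - 9)^2 = 529
x - 9 = ±23
x = 9 + 23 = 32 or x = 9 - 23 = -14

x = -14, x = 32


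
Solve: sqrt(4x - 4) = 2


Square both sides: 4x - 4 = 2^2 = 4
4x = 4 + 4 = 8
x = 2
Check: sqrt(4*2 - 4) = sqrt(4) = 2 ✓

x = 2


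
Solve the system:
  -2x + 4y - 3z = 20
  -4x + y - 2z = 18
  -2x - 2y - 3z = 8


Using Cramer's rule. Expand each determinant along the first row.
D  = (-2)*[1*(-3) - (-2)*(-2)] - 4*[(-4)*(-3) - (-2)*(-2)] + (-3)*[(-4)*(-2) - 1*(-2)]
  = (-2)*(-7) - 4*(8) + (-3)*(10) = -48
Dx = 20*[1*(-3) - (-2)*(-2)] - 4*[18*(-3) - (-2)*8] + (-3)*[18*(-2) - 1*8]
  = 20*(-7) - 4*(-38) + (-3)*(-44) = 144
Dy = (-2)*[18*(-3) - (-2)*8] - 20*[(-4)*(-3) - (-2)*(-2)] + (-3)*[(-4)*8 - 18*(-2)]
  = (-2)*(-38) - 20*(8) + (-3)*(4) = -96
Dz = (-2)*[1*8 - 18*(-2)] - 4*[(-4)*8 - 18*(-2)] + 20*[(-4)*(-2) - 1*(-2)]
  = (-2)*(44) - 4*(4) + 20*(10) = 96
x = Dx/D = 144/-48 = -3, y = Dy/D = -96/-48 = 2, z = Dz/D = 96/-48 = -2
Check eq1: (-2)(-3) + (4)(2) + (-3)(-2) = 20 = 20 ✓
Check eq2: (-4)(-3) + (1)(2) + (-2)(-2) = 18 = 18 ✓
Check eq3: (-2)(-3) + (-2)(2) + (-3)(-2) = 8 = 8 ✓

x = -3, y = 2, z = -2


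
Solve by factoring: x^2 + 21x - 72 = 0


We need two numbers that multiply to -72 and add to 21.
Those numbers are 24 and -3 (since 24 * (-3) = -72 and 24 + (-3) = 21).
So x^2 + 21x - 72 = (x + 24)(x - 3) = 0
Setting each factor to zero: x = -24 or x = 3

x = -24, x = 3


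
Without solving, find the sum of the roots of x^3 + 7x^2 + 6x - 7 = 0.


By Vieta's formulas for x^3 + bx^2 + cx + d = 0:
  r1 + r2 + r3 = -b/a = -7
  r1*r2 + r1*r3 + r2*r3 = c/a = 6
  r1*r2*r3 = -d/a = 7


Sum = -7


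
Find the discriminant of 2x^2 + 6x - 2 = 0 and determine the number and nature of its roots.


For ax^2 + bx + c = 0, discriminant D = b^2 - 4ac
Here a = 2, b = 6, c = -2
D = (6)^2 - 4(2)(-2) = 36 + 16 = 52

D = 52 > 0 but not a perfect square
The equation has 2 distinct real irrational roots.

Discriminant = 52, 2 distinct real irrational roots


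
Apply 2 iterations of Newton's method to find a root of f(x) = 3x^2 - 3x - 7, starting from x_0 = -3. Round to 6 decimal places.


Newton's method: x_(n+1) = x_n - f(x_n)/f'(x_n)
f(x) = 3x^2 - 3x - 7
f'(x) = 6x - 3

Iteration 1:
  f(-3.000000) = 29.000000
  f'(-3.000000) = -21.000000
  x_1 = -3.000000 - (29.000000)/(-21.000000) = -1.619048

Iteration 2:
  f(-1.619048) = 5.721088
  f'(-1.619048) = -12.714286
  x_2 = -1.619048 - (5.721088)/(-12.714286) = -1.169074

x_2 = -1.169074


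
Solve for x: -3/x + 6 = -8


Subtract 6 from both sides: -3/x = -14
Multiply both sides by x: -3 = -14 * x
Divide by -14: x = 3/14

x = 3/14


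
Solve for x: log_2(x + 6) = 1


Convert to exponential form: x + 6 = 2^1 = 2
x = 2 - 6 = -4
Check: log_2(-4 + 6) = log_2(2) = log_2(2) = 1 ✓

x = -4


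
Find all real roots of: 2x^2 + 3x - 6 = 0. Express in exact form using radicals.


Using the quadratic formula: x = (-b ± sqrt(b^2 - 4ac)) / (2a)
Here a = 2, b = 3, c = -6
Discriminant = b^2 - 4ac = 3^2 - 4(2)(-6) = 9 + 48 = 57
Since discriminant = 57 > 0, there are two real roots.
x = (-3 ± sqrt(57)) / 4
Numerically: x ≈ 1.1375 or x ≈ -2.6375

x = (-3 + sqrt(57)) / 4 or x = (-3 - sqrt(57)) / 4


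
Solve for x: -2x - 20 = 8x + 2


Starting with: -2x - 20 = 8x + 2
Move all x terms to left: (-2 - 8)x = 2 + 20
Simplify: -10x = 22
Divide both sides by -10: x = -11/5

x = -11/5


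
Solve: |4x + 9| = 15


An absolute value equation |expr| = 15 gives two cases:
Case 1: 4x + 9 = 15
  4x = 6, so x = 3/2
Case 2: 4x + 9 = -15
  4x = -24, so x = -6

x = -6, x = 3/2


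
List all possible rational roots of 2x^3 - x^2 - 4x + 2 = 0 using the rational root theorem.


Rational root theorem: possible roots are ±p/q where:
  p divides the constant term (2): p ∈ {1, 2}
  q divides the leading coefficient (2): q ∈ {1, 2}

All possible rational roots: -2, -1, -1/2, 1/2, 1, 2

-2, -1, -1/2, 1/2, 1, 2


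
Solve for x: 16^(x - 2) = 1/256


Express both sides with the same base.
1/256 = 16^(-2)
Since the bases match, equate exponents: x - 2 = -2
So x = -2 - (-2) = 0

x = 0


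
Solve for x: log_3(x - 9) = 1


Convert to exponential form: x - 9 = 3^1 = 3
x = 3 + 9 = 12
Check: log_3(12 - 9) = log_3(3) = log_3(3) = 1 ✓

x = 12


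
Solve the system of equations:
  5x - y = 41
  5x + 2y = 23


Using Cramer's rule:
Determinant D = (5)(2) - (5)(-1) = 10 + 5 = 15
Dx = (41)(2) - (23)(-1) = 82 + 23 = 105
Dy = (5)(23) - (5)(41) = 115 - 205 = -90
x = Dx/D = 105/15 = 7
y = Dy/D = -90/15 = -6

x = 7, y = -6


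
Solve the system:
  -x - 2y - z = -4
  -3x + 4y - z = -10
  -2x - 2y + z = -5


Using Cramer's rule. Expand each determinant along the first row.
D  = (-1)*[4*1 - (-1)*(-2)] - (-2)*[(-3)*1 - (-1)*(-2)] + (-1)*[(-3)*(-2) - 4*(-2)]
  = (-1)*(2) - (-2)*(-5) + (-1)*(14) = -26
Dx = (-4)*[4*1 - (-1)*(-2)] - (-2)*[(-10)*1 - (-1)*(-5)] + (-1)*[(-10)*(-2) - 4*(-5)]
  = (-4)*(2) - (-2)*(-15) + (-1)*(40) = -78
Dy = (-1)*[(-10)*1 - (-1)*(-5)] - (-4)*[(-3)*1 - (-1)*(-2)] + (-1)*[(-3)*(-5) - (-10)*(-2)]
  = (-1)*(-15) - (-4)*(-5) + (-1)*(-5) = 0
Dz = (-1)*[4*(-5) - (-10)*(-2)] - (-2)*[(-3)*(-5) - (-10)*(-2)] + (-4)*[(-3)*(-2) - 4*(-2)]
  = (-1)*(-40) - (-2)*(-5) + (-4)*(14) = -26
x = Dx/D = -78/-26 = 3, y = Dy/D = 0/-26 = 0, z = Dz/D = -26/-26 = 1
Check eq1: (-1)(3) + (-2)(0) + (-1)(1) = -4 = -4 ✓
Check eq2: (-3)(3) + (4)(0) + (-1)(1) = -10 = -10 ✓
Check eq3: (-2)(3) + (-2)(0) + (1)(1) = -5 = -5 ✓

x = 3, y = 0, z = 1


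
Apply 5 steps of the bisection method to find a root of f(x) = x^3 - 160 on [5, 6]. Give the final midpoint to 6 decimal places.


f(x) = x^3 - 160
f(5) = -35 < 0
f(6) = 56 > 0

Step 1: midpoint = (5.000000 + 6.000000)/2 = 5.500000
  f(5.500000) = 6.375000
  f(mid) > 0, so root is in [5.000000, 5.500000]

Step 2: midpoint = (5.000000 + 5.500000)/2 = 5.250000
  f(5.250000) = -15.296875
  f(mid) < 0, so root is in [5.250000, 5.500000]

Step 3: midpoint = (5.250000 + 5.500000)/2 = 5.375000
  f(5.375000) = -4.712891
  f(mid) < 0, so root is in [5.375000, 5.500000]

Step 4: midpoint = (5.375000 + 5.500000)/2 = 5.437500
  f(5.437500) = 0.767334
  f(mid) > 0, so root is in [5.375000, 5.437500]

Step 5: midpoint = (5.375000 + 5.437500)/2 = 5.406250
  f(5.406250) = -1.988617
  f(mid) < 0, so root is in [5.406250, 5.437500]

midpoint = 5.406250
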